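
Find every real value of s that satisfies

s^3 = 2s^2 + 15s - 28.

Rearrange: s^3 - 2s^2 - 15s + 28 = 0.
Possible rational roots are divisors of 28. Testing s = 4 gives 0, so (s - 4) is a factor.
Divide: s^3 - 2s^2 - 15s + 28 = (s - 4)(s^2 + 2s - 7).
Apply the quadratic formula to s^2 + 2s - 7 = 0: s = (-2 +/- sqrt(32))/2, i.e. s ~= 1.8284 or s ~= -3.8284.

s = -3.8284 or s = 1.8284 or s = 4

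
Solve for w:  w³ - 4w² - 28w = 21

w = -3 or w = -0.8875 or w = 7.8875

Rearrange: w³ - 4w² - 28w - 21 = 0.
Possible rational roots are divisors of -21. Testing w = -3 gives 0, so (w + 3) is a factor.
Divide: w³ - 4w² - 28w - 21 = (w + 3)(w² - 7w - 7).
Apply the quadratic formula to w² - 7w - 7 = 0: w = (7 ± √77)/2, i.e. w ≈ 7.8875 or w ≈ -0.8875.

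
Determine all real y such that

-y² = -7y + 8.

Rearrange to standard form: -y² + 7y - 8 = 0.
Discriminant: (7)² − 4·(-1)·(-8) = 17.
Quadratic formula: y = (-7 ± √17) / (-2).
So y = 7/2 - √(17)/2 ≈ 1.4384 or y = √(17)/2 + 7/2 ≈ 5.5616.

y = 1.4384 or y = 5.5616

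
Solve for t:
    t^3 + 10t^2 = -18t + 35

t = -6.1401 or t = -5 or t = 1.1401

Rearrange: t^3 + 10t^2 + 18t - 35 = 0.
Possible rational roots are divisors of -35. Testing t = -5 gives 0, so (t + 5) is a factor.
Divide: t^3 + 10t^2 + 18t - 35 = (t + 5)(t^2 + 5t - 7).
Apply the quadratic formula to t^2 + 5t - 7 = 0: t = (-5 +/- sqrt(53))/2, i.e. t ~= 1.1401 or t ~= -6.1401.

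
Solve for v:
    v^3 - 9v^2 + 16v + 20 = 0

Possible rational roots are divisors of 20. Testing v = 5 gives 0, so (v - 5) is a factor.
Divide: v^3 - 9v^2 + 16v + 20 = (v - 5)(v^2 - 4v - 4).
Apply the quadratic formula to v^2 - 4v - 4 = 0: v = (4 +/- sqrt(32))/2, i.e. v ~= 4.8284 or v ~= -0.8284.

v = -0.8284 or v = 4.8284 or v = 5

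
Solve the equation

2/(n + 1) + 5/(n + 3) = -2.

n = -6.1085 or n = -1.3915

Multiply both sides by (n + 1)(n + 3):
2(n + 3) + 5(n + 1) = -2(n + 1)(n + 3).
Expand and collect terms: -2n² - 15n - 17 = 0.
By the quadratic formula, n = (15 ± √89) / -4, so n ≈ -6.1085 or n ≈ -1.3915.
Neither value makes a denominator zero (n ≠ -1, n ≠ -3), so both are valid.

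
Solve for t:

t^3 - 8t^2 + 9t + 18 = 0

Possible rational roots are divisors of 18. Testing t = 3 gives 0, so (t - 3) is a factor.
Divide: t^3 - 8t^2 + 9t + 18 = (t - 3)(t^2 - 5t - 6).
Factor the quadratic: t = 6 or t = -1.

t = -1 or t = 3 or t = 6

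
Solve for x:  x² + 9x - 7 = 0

Discriminant: (9)² − 4·1·(-7) = 109.
Quadratic formula: x = (-9 ± √109) / 2.
So x = -9/2 + √(109)/2 ≈ 0.7202 or x = -√(109)/2 - 9/2 ≈ -9.7202.

x = -9.7202 or x = 0.7202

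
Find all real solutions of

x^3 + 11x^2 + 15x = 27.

x = -9 or x = -3 or x = 1

Rearrange: x^3 + 11x^2 + 15x - 27 = 0.
Possible rational roots are divisors of -27. Testing x = -3 gives 0, so (x + 3) is a factor.
Divide: x^3 + 11x^2 + 15x - 27 = (x + 3)(x^2 + 8x - 9).
Factor the quadratic: x = 1 or x = -9.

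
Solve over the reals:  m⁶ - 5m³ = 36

Let u = m³. The equation becomes u² - 5u - 36 = 0.
Factor: (u - 9)(u + 4) = 0, so u = 9 or u = -4.
m³ = 9 gives m = ∛(9) ≈ 2.0801.
m³ = -4 gives m = -∛(4) ≈ -1.5874.

m = -1.5874 or m = 2.0801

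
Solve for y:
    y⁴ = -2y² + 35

y = -2.2361 or y = 2.2361

Let u = y². The equation becomes u² + 2u - 35 = 0.
Factor: (u - 5)(u + 7) = 0, so u = 5 or u = -7.
y² = 5 gives y = ±√(5) ≈ ±2.2361.
y² = -7 < 0 has no real solution.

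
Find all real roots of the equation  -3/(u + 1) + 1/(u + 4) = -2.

u = -4.3452 or u = 0.3452

Multiply both sides by (u + 1)(u + 4):
-3(u + 4) + (u + 1) = -2(u + 1)(u + 4).
Expand and collect terms: -2u^2 - 8u + 3 = 0.
By the quadratic formula, u = (8 +/- sqrt(88)) / -4, so u ~= -4.3452 or u ~= 0.3452.
Neither value makes a denominator zero (u != -1, u != -4), so both are valid.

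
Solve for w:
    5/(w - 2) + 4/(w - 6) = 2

Multiply both sides by (w - 2)(w - 6):
5(w - 6) + 4(w - 2) = 2(w - 2)(w - 6).
Expand and collect terms: 2w^2 - 25w + 62 = 0.
By the quadratic formula, w = (25 +/- sqrt(129)) / 4, so w ~= 9.0895 or w ~= 3.4105.
Neither value makes a denominator zero (w != 2, w != 6), so both are valid.

w = 3.4105 or w = 9.0895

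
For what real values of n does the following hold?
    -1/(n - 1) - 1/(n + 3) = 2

n = -3.5616 or n = 0.5616

Multiply both sides by (n - 1)(n + 3):
-(n + 3) - (n - 1) = 2(n - 1)(n + 3).
Expand and collect terms: 2n² + 6n - 4 = 0.
By the quadratic formula, n = (-6 ± √68) / 4, so n ≈ 0.5616 or n ≈ -3.5616.
Neither value makes a denominator zero (n ≠ 1, n ≠ -3), so both are valid.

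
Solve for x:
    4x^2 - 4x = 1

Rearrange to standard form: 4x^2 - 4x - 1 = 0.
Discriminant: (-4)^2 - 4*4*(-1) = 32.
Quadratic formula: x = (4 +/- sqrt(32)) / 8.
So x = 1/2 + sqrt(2)/2 ~= 1.2071 or x = 1/2 - sqrt(2)/2 ~= -0.2071.

x = -0.2071 or x = 1.2071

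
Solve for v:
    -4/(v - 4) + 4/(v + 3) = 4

v = -1.7913 or v = 2.7913

Multiply both sides by (v - 4)(v + 3):
-4(v + 3) + 4(v - 4) = 4(v - 4)(v + 3).
Expand and collect terms: 4v² - 4v - 20 = 0.
By the quadratic formula, v = (4 ± √336) / 8, so v ≈ 2.7913 or v ≈ -1.7913.
Neither value makes a denominator zero (v ≠ 4, v ≠ -3), so both are valid.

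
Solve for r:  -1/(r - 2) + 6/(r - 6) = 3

r = 1.7737 or r = 7.8929

Multiply both sides by (r - 2)(r - 6):
-(r - 6) + 6(r - 2) = 3(r - 2)(r - 6).
Expand and collect terms: 3r² - 29r + 42 = 0.
By the quadratic formula, r = (29 ± √337) / 6, so r ≈ 7.8929 or r ≈ 1.7737.
Neither value makes a denominator zero (r ≠ 2, r ≠ 6), so both are valid.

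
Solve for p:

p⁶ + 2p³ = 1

p = -1.3415 or p = 0.7454

Let u = p³. The equation becomes u² + 2u - 1 = 0.
By the quadratic formula, u = -1 + √(2) or u = -√(2) - 1.
p³ = -1 + √(2) gives p = ∛(-1 + √(2)) ≈ 0.7454.
p³ = -√(2) - 1 gives p = -∛(1 + √(2)) ≈ -1.3415.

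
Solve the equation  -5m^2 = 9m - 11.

Rearrange to standard form: -5m^2 - 9m + 11 = 0.
Discriminant: (-9)^2 - 4*(-5)*11 = 301.
Quadratic formula: m = (9 +/- sqrt(301)) / (-10).
So m = -sqrt(301)/10 - 9/10 ~= -2.6349 or m = -9/10 + sqrt(301)/10 ~= 0.8349.

m = -2.6349 or m = 0.8349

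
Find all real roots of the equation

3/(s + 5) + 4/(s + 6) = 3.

Multiply both sides by (s + 5)(s + 6):
3(s + 6) + 4(s + 5) = 3(s + 5)(s + 6).
Expand and collect terms: 3s^2 + 26s + 52 = 0.
By the quadratic formula, s = (-26 +/- sqrt(52)) / 6, so s ~= -3.1315 or s ~= -5.5352.
Neither value makes a denominator zero (s != -5, s != -6), so both are valid.

s = -5.5352 or s = -3.1315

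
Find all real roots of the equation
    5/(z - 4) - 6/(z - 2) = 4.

z = 0.9345 or z = 4.8155

Multiply both sides by (z - 4)(z - 2):
5(z - 2) - 6(z - 4) = 4(z - 4)(z - 2).
Expand and collect terms: 4z² - 23z + 18 = 0.
By the quadratic formula, z = (23 ± √241) / 8, so z ≈ 4.8155 or z ≈ 0.9345.
Neither value makes a denominator zero (z ≠ 4, z ≠ 2), so both are valid.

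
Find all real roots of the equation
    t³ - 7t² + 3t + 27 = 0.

t = -1.6056 or t = 3 or t = 5.6056

Possible rational roots are divisors of 27. Testing t = 3 gives 0, so (t - 3) is a factor.
Divide: t³ - 7t² + 3t + 27 = (t - 3)(t² - 4t - 9).
Apply the quadratic formula to t² - 4t - 9 = 0: t = (4 ± √52)/2, i.e. t ≈ 5.6056 or t ≈ -1.6056.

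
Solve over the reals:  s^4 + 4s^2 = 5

s = -1 or s = 1

Let u = s^2. The equation becomes u^2 + 4u - 5 = 0.
Factor: (u - 1)(u + 5) = 0, so u = 1 or u = -5.
s^2 = 1 gives s = +/-1.
s^2 = -5 < 0 has no real solution.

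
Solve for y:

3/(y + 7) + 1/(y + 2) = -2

y = -8.6225 or y = -2.3775

Multiply both sides by (y + 7)(y + 2):
3(y + 2) + (y + 7) = -2(y + 7)(y + 2).
Expand and collect terms: -2y² - 22y - 41 = 0.
By the quadratic formula, y = (22 ± √156) / -4, so y ≈ -8.6225 or y ≈ -2.3775.
Neither value makes a denominator zero (y ≠ -7, y ≠ -2), so both are valid.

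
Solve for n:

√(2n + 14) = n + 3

n = 1

Square both sides: 2n + 14 = (n + 3)².
Expand and rearrange: n² + 4n - 5 = 0.
Solving gives n = 1 or n = -5.
Check each candidate in the original equation:
  n = 1: √(16) = 4, while n + 3 = 4 — valid.
  n = -5: √(4) = 2, while n + 3 = -2 — extraneous.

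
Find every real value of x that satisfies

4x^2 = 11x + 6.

x = -0.4664 or x = 3.2164

Rearrange to standard form: 4x^2 - 11x - 6 = 0.
Discriminant: (-11)^2 - 4*4*(-6) = 217.
Quadratic formula: x = (11 +/- sqrt(217)) / 8.
So x = 11/8 + sqrt(217)/8 ~= 3.2164 or x = 11/8 - sqrt(217)/8 ~= -0.4664.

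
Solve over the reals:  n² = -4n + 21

n = -7 or n = 3

Bring every term to one side: n² + 4n - 21 = 0.
Factor: (n + 7)(n - 3) = 0.
So n = -7 or n = 3.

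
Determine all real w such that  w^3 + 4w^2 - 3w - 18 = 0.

w = -3 or w = 2

Possible rational roots are divisors of -18. Testing w = 2 gives 0, so (w - 2) is a factor.
Divide: w^3 + 4w^2 - 3w - 18 = (w - 2)(w^2 + 6w + 9).
The quadratic has the repeated root w = -3.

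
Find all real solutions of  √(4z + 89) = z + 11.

Square both sides: 4z + 89 = (z + 11)².
Expand and rearrange: z² + 18z + 32 = 0.
Solving gives z = -2 or z = -16.
Check each candidate in the original equation:
  z = -2: √(81) = 9, while z + 11 = 9 — valid.
  z = -16: √(25) = 5, while z + 11 = -5 — extraneous.

z = -2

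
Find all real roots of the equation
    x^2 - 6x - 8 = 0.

Discriminant: (-6)^2 - 4*1*(-8) = 68.
Quadratic formula: x = (6 +/- sqrt(68)) / 2.
So x = 3 + sqrt(17) ~= 7.1231 or x = 3 - sqrt(17) ~= -1.1231.

x = -1.1231 or x = 7.1231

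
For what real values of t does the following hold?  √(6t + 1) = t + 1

Square both sides: 6t + 1 = (t + 1)².
Expand and rearrange: t² - 4t = 0.
Solving gives t = 4 or t = 0.
Check each candidate in the original equation:
  t = 4: √(25) = 5, while t + 1 = 5 — valid.
  t = 0: √(1) = 1, while t + 1 = 1 — valid.

t = 0 or t = 4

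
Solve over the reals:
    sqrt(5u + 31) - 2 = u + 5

u = -6 or u = -3

Isolate the radical: sqrt(5u + 31) = u + 7.
Square both sides: 5u + 31 = (u + 7)^2.
Expand and rearrange: u^2 + 9u + 18 = 0.
Solving gives u = -3 or u = -6.
Check each candidate in the original equation:
  u = -3: sqrt(16) = 4, while u + 7 = 4 — valid.
  u = -6: sqrt(1) = 1, while u + 7 = 1 — valid.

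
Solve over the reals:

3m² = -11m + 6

Rearrange to standard form: 3m² + 11m - 6 = 0.
Discriminant: (11)² − 4·3·(-6) = 193.
Quadratic formula: m = (-11 ± √193) / 6.
So m = -11/6 + √(193)/6 ≈ 0.4821 or m = -√(193)/6 - 11/6 ≈ -4.1487.

m = -4.1487 or m = 0.4821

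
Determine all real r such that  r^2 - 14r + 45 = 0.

Factor: (r - 5)(r - 9) = 0.
So r = 5 or r = 9.

r = 5 or r = 9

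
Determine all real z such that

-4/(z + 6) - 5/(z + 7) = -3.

z = -6.5275 or z = -3.4725

Multiply both sides by (z + 6)(z + 7):
-4(z + 7) - 5(z + 6) = -3(z + 6)(z + 7).
Expand and collect terms: -3z^2 - 30z - 68 = 0.
By the quadratic formula, z = (30 +/- sqrt(84)) / -6, so z ~= -6.5275 or z ~= -3.4725.
Neither value makes a denominator zero (z != -6, z != -7), so both are valid.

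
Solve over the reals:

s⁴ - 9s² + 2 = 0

s = -2.9618 or s = -0.4775 or s = 0.4775 or s = 2.9618

Let u = s². The equation becomes u² - 9u + 2 = 0.
By the quadratic formula, u = √(73)/2 + 9/2 or u = 9/2 - √(73)/2.
s² = √(73)/2 + 9/2 gives s = ±√(√(73)/2 + 9/2) ≈ ±2.9618.
s² = 9/2 - √(73)/2 gives s = ±√(9/2 - √(73)/2) ≈ ±0.4775.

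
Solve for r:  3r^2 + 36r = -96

Bring every term to one side: 3r^2 + 36r + 96 = 0.
Factor: 3(r + 8)(r + 4) = 0.
So r = -8 or r = -4.

r = -8 or r = -4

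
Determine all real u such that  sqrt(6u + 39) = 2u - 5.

u = 7

Square both sides: 6u + 39 = (2u - 5)^2.
Expand and rearrange: 4u^2 - 26u - 14 = 0.
Solving gives u = 7 or u = -0.5.
Check each candidate in the original equation:
  u = 7: sqrt(81) = 9, while 2u - 5 = 9 — valid.
  u = -0.5: sqrt(36) = 6, while 2u - 5 = -6 — extraneous.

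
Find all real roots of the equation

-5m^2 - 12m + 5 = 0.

m = -2.762 or m = 0.362

Discriminant: (-12)^2 - 4*(-5)*5 = 244.
Quadratic formula: m = (12 +/- sqrt(244)) / (-10).
So m = -sqrt(61)/5 - 6/5 ~= -2.762 or m = -6/5 + sqrt(61)/5 ~= 0.362.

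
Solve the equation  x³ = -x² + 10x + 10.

x = -3.1623 or x = -1 or x = 3.1623

Rearrange: x³ + x² - 10x - 10 = 0.
Possible rational roots are divisors of -10. Testing x = -1 gives 0, so (x + 1) is a factor.
Divide: x³ + x² - 10x - 10 = (x + 1)(x² - 10).
Apply the quadratic formula to x² - 10 = 0: x = (0 ± √40)/2, i.e. x ≈ 3.1623 or x ≈ -3.1623.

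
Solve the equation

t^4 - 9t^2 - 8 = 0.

Let u = t^2. The equation becomes u^2 - 9u - 8 = 0.
By the quadratic formula, u = 9/2 + sqrt(113)/2 or u = 9/2 - sqrt(113)/2.
t^2 = 9/2 + sqrt(113)/2 gives t = +/-sqrt(9/2 + sqrt(113)/2) ~= +/-3.1329.
t^2 = 9/2 - sqrt(113)/2 < 0 has no real solution.

t = -3.1329 or t = 3.1329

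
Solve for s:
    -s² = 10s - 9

Rearrange to standard form: -s² - 10s + 9 = 0.
Discriminant: (-10)² − 4·(-1)·9 = 136.
Quadratic formula: s = (10 ± √136) / (-2).
So s = -√(34) - 5 ≈ -10.831 or s = -5 + √(34) ≈ 0.831.

s = -10.831 or s = 0.831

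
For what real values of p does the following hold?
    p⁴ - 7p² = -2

Let u = p². The equation becomes u² - 7u + 2 = 0.
By the quadratic formula, u = √(41)/2 + 7/2 or u = 7/2 - √(41)/2.
p² = √(41)/2 + 7/2 gives p = ±√(√(41)/2 + 7/2) ≈ ±2.5887.
p² = 7/2 - √(41)/2 gives p = ±√(7/2 - √(41)/2) ≈ ±0.5463.

p = -2.5887 or p = -0.5463 or p = 0.5463 or p = 2.5887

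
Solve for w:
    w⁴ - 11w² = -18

Let u = w². The equation becomes u² - 11u + 18 = 0.
Factor: (u - 9)(u - 2) = 0, so u = 9 or u = 2.
w² = 9 gives w = ±3.
w² = 2 gives w = ±√(2) ≈ ±1.4142.

w = -3 or w = -1.4142 or w = 1.4142 or w = 3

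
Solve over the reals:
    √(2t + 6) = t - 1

Square both sides: 2t + 6 = (t - 1)².
Expand and rearrange: t² - 4t - 5 = 0.
Solving gives t = 5 or t = -1.
Check each candidate in the original equation:
  t = 5: √(16) = 4, while t - 1 = 4 — valid.
  t = -1: √(4) = 2, while t - 1 = -2 — extraneous.

t = 5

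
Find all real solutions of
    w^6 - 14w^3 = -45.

w = 1.71 or w = 2.0801

Let u = w^3. The equation becomes u^2 - 14u + 45 = 0.
Factor: (u - 9)(u - 5) = 0, so u = 9 or u = 5.
w^3 = 9 gives w = (9)^(1/3) ~= 2.0801.
w^3 = 5 gives w = (5)^(1/3) ~= 1.71.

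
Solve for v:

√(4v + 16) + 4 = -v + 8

v = 0

Isolate the radical: √(4v + 16) = -v + 4.
Square both sides: 4v + 16 = (-v + 4)².
Expand and rearrange: v² - 12v = 0.
Solving gives v = 12 or v = 0.
Check each candidate in the original equation:
  v = 12: √(64) = 8, while -v + 4 = -8 — extraneous.
  v = 0: √(16) = 4, while -v + 4 = 4 — valid.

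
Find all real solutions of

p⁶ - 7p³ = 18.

p = -1.2599 or p = 2.0801

Let u = p³. The equation becomes u² - 7u - 18 = 0.
Factor: (u + 2)(u - 9) = 0, so u = -2 or u = 9.
p³ = -2 gives p = -∛(2) ≈ -1.2599.
p³ = 9 gives p = ∛(9) ≈ 2.0801.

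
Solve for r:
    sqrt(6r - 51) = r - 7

Square both sides: 6r - 51 = (r - 7)^2.
Expand and rearrange: r^2 - 20r + 100 = 0.
This gives the repeated root r = 10.
Check in the original equation:
  r = 10: sqrt(9) = 3, while r - 7 = 3 — valid.

r = 10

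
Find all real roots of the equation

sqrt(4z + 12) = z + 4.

Square both sides: 4z + 12 = (z + 4)^2.
Expand and rearrange: z^2 + 4z + 4 = 0.
This gives the repeated root z = -2.
Check in the original equation:
  z = -2: sqrt(4) = 2, while z + 4 = 2 — valid.

z = -2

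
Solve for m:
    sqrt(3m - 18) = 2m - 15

Square both sides: 3m - 18 = (2m - 15)^2.
Expand and rearrange: 4m^2 - 63m + 243 = 0.
Solving gives m = 9 or m = 6.75.
Check each candidate in the original equation:
  m = 9: sqrt(9) = 3, while 2m - 15 = 3 — valid.
  m = 6.75: sqrt(2.25) = 1.5, while 2m - 15 = -1.5 — extraneous.

m = 9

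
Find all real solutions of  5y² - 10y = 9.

Rearrange to standard form: 5y² - 10y - 9 = 0.
Discriminant: (-10)² − 4·5·(-9) = 280.
Quadratic formula: y = (10 ± √280) / 10.
So y = 1 + √(70)/5 ≈ 2.6733 or y = 1 - √(70)/5 ≈ -0.6733.

y = -0.6733 or y = 2.6733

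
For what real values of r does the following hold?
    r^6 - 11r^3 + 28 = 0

Let u = r^3. The equation becomes u^2 - 11u + 28 = 0.
Factor: (u - 4)(u - 7) = 0, so u = 4 or u = 7.
r^3 = 4 gives r = (4)^(1/3) ~= 1.5874.
r^3 = 7 gives r = (7)^(1/3) ~= 1.9129.

r = 1.5874 or r = 1.9129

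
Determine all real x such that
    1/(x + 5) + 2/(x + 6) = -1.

Multiply both sides by (x + 5)(x + 6):
(x + 6) + 2(x + 5) = -(x + 5)(x + 6).
Expand and collect terms: -x² - 14x - 46 = 0.
By the quadratic formula, x = (14 ± √12) / -2, so x ≈ -8.7321 or x ≈ -5.2679.
Neither value makes a denominator zero (x ≠ -5, x ≠ -6), so both are valid.

x = -8.7321 or x = -5.2679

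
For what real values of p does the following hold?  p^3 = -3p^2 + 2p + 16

p = 2

Rearrange: p^3 + 3p^2 - 2p - 16 = 0.
Possible rational roots are divisors of -16. Testing p = 2 gives 0, so (p - 2) is a factor.
Divide: p^3 + 3p^2 - 2p - 16 = (p - 2)(p^2 + 5p + 8).
The quadratic p^2 + 5p + 8 has discriminant -7 < 0, so no further real roots.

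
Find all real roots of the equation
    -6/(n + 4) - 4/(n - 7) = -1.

n = -0.1521 or n = 13.1521

Multiply both sides by (n + 4)(n - 7):
-6(n - 7) - 4(n + 4) = -(n + 4)(n - 7).
Expand and collect terms: -n^2 + 13n + 2 = 0.
By the quadratic formula, n = (-13 +/- sqrt(177)) / -2, so n ~= -0.1521 or n ~= 13.1521.
Neither value makes a denominator zero (n != -4, n != 7), so both are valid.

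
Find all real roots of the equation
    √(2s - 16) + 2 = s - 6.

Isolate the radical: √(2s - 16) = s - 8.
Square both sides: 2s - 16 = (s - 8)².
Expand and rearrange: s² - 18s + 80 = 0.
Solving gives s = 10 or s = 8.
Check each candidate in the original equation:
  s = 10: √(4) = 2, while s - 8 = 2 — valid.
  s = 8: √(0) = 0, while s - 8 = 0 — valid.

s = 8 or s = 10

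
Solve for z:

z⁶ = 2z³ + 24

Let u = z³. The equation becomes u² - 2u - 24 = 0.
Factor: (u + 4)(u - 6) = 0, so u = -4 or u = 6.
z³ = -4 gives z = -∛(4) ≈ -1.5874.
z³ = 6 gives z = ∛(6) ≈ 1.8171.

z = -1.5874 or z = 1.8171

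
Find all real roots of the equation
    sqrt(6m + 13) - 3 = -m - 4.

Isolate the radical: sqrt(6m + 13) = -m - 1.
Square both sides: 6m + 13 = (-m - 1)^2.
Expand and rearrange: m^2 - 4m - 12 = 0.
Solving gives m = 6 or m = -2.
Check each candidate in the original equation:
  m = 6: sqrt(49) = 7, while -m - 1 = -7 — extraneous.
  m = -2: sqrt(1) = 1, while -m - 1 = 1 — valid.

m = -2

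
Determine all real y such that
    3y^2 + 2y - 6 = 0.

Discriminant: (2)^2 - 4*3*(-6) = 76.
Quadratic formula: y = (-2 +/- sqrt(76)) / 6.
So y = -1/3 + sqrt(19)/3 ~= 1.1196 or y = -sqrt(19)/3 - 1/3 ~= -1.7863.

y = -1.7863 or y = 1.1196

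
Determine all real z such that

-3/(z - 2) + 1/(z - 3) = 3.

z = 1.1529 or z = 3.1805

Multiply both sides by (z - 2)(z - 3):
-3(z - 3) + (z - 2) = 3(z - 2)(z - 3).
Expand and collect terms: 3z^2 - 13z + 11 = 0.
By the quadratic formula, z = (13 +/- sqrt(37)) / 6, so z ~= 3.1805 or z ~= 1.1529.
Neither value makes a denominator zero (z != 2, z != 3), so both are valid.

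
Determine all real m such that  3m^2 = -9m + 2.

Rearrange to standard form: 3m^2 + 9m - 2 = 0.
Discriminant: (9)^2 - 4*3*(-2) = 105.
Quadratic formula: m = (-9 +/- sqrt(105)) / 6.
So m = -3/2 + sqrt(105)/6 ~= 0.2078 or m = -sqrt(105)/6 - 3/2 ~= -3.2078.

m = -3.2078 or m = 0.2078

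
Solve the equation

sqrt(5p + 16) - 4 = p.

Isolate the radical: sqrt(5p + 16) = p + 4.
Square both sides: 5p + 16 = (p + 4)^2.
Expand and rearrange: p^2 + 3p = 0.
Solving gives p = 0 or p = -3.
Check each candidate in the original equation:
  p = 0: sqrt(16) = 4, while p + 4 = 4 — valid.
  p = -3: sqrt(1) = 1, while p + 4 = 1 — valid.

p = -3 or p = 0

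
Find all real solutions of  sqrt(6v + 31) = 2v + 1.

v = 3

Square both sides: 6v + 31 = (2v + 1)^2.
Expand and rearrange: 4v^2 - 2v - 30 = 0.
Solving gives v = 3 or v = -2.5.
Check each candidate in the original equation:
  v = 3: sqrt(49) = 7, while 2v + 1 = 7 — valid.
  v = -2.5: sqrt(16) = 4, while 2v + 1 = -4 — extraneous.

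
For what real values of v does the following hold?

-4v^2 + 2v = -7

Rearrange to standard form: -4v^2 + 2v + 7 = 0.
Discriminant: (2)^2 - 4*(-4)*7 = 116.
Quadratic formula: v = (-2 +/- sqrt(116)) / (-8).
So v = 1/4 - sqrt(29)/4 ~= -1.0963 or v = 1/4 + sqrt(29)/4 ~= 1.5963.

v = -1.0963 or v = 1.5963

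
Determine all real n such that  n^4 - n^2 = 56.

n = -2.8284 or n = 2.8284

Let u = n^2. The equation becomes u^2 - u - 56 = 0.
Factor: (u - 8)(u + 7) = 0, so u = 8 or u = -7.
n^2 = 8 gives n = +/-2*sqrt(2) ~= +/-2.8284.
n^2 = -7 < 0 has no real solution.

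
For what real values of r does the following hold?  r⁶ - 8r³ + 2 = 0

r = 0.6369 or r = 1.9782

Let u = r³. The equation becomes u² - 8u + 2 = 0.
By the quadratic formula, u = √(14) + 4 or u = 4 - √(14).
r³ = √(14) + 4 gives r = ∛(√(14) + 4) ≈ 1.9782.
r³ = 4 - √(14) gives r = ∛(4 - √(14)) ≈ 0.6369.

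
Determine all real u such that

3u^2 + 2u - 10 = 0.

Discriminant: (2)^2 - 4*3*(-10) = 124.
Quadratic formula: u = (-2 +/- sqrt(124)) / 6.
So u = -1/3 + sqrt(31)/3 ~= 1.5226 or u = -sqrt(31)/3 - 1/3 ~= -2.1893.

u = -2.1893 or u = 1.5226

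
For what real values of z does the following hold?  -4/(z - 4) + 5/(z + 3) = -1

z = -6.6332 or z = 6.6332

Multiply both sides by (z - 4)(z + 3):
-4(z + 3) + 5(z - 4) = -(z - 4)(z + 3).
Expand and collect terms: -z^2 + 44 = 0.
By the quadratic formula, z = (0 +/- sqrt(176)) / -2, so z ~= -6.6332 or z ~= 6.6332.
Neither value makes a denominator zero (z != 4, z != -3), so both are valid.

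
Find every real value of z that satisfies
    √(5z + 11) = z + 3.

Square both sides: 5z + 11 = (z + 3)².
Expand and rearrange: z² + z - 2 = 0.
Solving gives z = 1 or z = -2.
Check each candidate in the original equation:
  z = 1: √(16) = 4, while z + 3 = 4 — valid.
  z = -2: √(1) = 1, while z + 3 = 1 — valid.

z = -2 or z = 1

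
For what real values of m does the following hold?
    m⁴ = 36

Let u = m². The equation becomes u² - 36 = 0.
Factor: (u + 6)(u - 6) = 0, so u = -6 or u = 6.
m² = -6 < 0 has no real solution.
m² = 6 gives m = ±√(6) ≈ ±2.4495.

m = -2.4495 or m = 2.4495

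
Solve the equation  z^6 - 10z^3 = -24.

z = 1.5874 or z = 1.8171

Let u = z^3. The equation becomes u^2 - 10u + 24 = 0.
Factor: (u - 4)(u - 6) = 0, so u = 4 or u = 6.
z^3 = 4 gives z = (4)^(1/3) ~= 1.5874.
z^3 = 6 gives z = (6)^(1/3) ~= 1.8171.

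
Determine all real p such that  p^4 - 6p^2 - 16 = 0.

p = -2.8284 or p = 2.8284

Let u = p^2. The equation becomes u^2 - 6u - 16 = 0.
Factor: (u - 8)(u + 2) = 0, so u = 8 or u = -2.
p^2 = 8 gives p = +/-2*sqrt(2) ~= +/-2.8284.
p^2 = -2 < 0 has no real solution.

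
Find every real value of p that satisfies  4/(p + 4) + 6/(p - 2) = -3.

Multiply both sides by (p + 4)(p - 2):
4(p - 2) + 6(p + 4) = -3(p + 4)(p - 2).
Expand and collect terms: -3p² - 16p + 8 = 0.
By the quadratic formula, p = (16 ± √352) / -6, so p ≈ -5.7936 or p ≈ 0.4603.
Neither value makes a denominator zero (p ≠ -4, p ≠ 2), so both are valid.

p = -5.7936 or p = 0.4603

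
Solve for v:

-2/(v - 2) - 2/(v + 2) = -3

Multiply both sides by (v - 2)(v + 2):
-2(v + 2) - 2(v - 2) = -3(v - 2)(v + 2).
Expand and collect terms: -3v^2 + 4v + 12 = 0.
By the quadratic formula, v = (-4 +/- sqrt(160)) / -6, so v ~= -1.4415 or v ~= 2.7749.
Neither value makes a denominator zero (v != 2, v != -2), so both are valid.

v = -1.4415 or v = 2.7749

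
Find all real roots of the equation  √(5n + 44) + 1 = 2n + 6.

n = 1

Isolate the radical: √(5n + 44) = 2n + 5.
Square both sides: 5n + 44 = (2n + 5)².
Expand and rearrange: 4n² + 15n - 19 = 0.
Solving gives n = 1 or n = -4.75.
Check each candidate in the original equation:
  n = 1: √(49) = 7, while 2n + 5 = 7 — valid.
  n = -4.75: √(20.25) = 4.5, while 2n + 5 = -4.5 — extraneous.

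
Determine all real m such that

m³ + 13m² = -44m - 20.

m = -7.4641 or m = -5 or m = -0.5359

Rearrange: m³ + 13m² + 44m + 20 = 0.
Possible rational roots are divisors of 20. Testing m = -5 gives 0, so (m + 5) is a factor.
Divide: m³ + 13m² + 44m + 20 = (m + 5)(m² + 8m + 4).
Apply the quadratic formula to m² + 8m + 4 = 0: m = (-8 ± √48)/2, i.e. m ≈ -0.5359 or m ≈ -7.4641.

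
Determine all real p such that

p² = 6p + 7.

p = -1 or p = 7

Bring every term to one side: p² - 6p - 7 = 0.
Factor: (p + 1)(p - 7) = 0.
So p = -1 or p = 7.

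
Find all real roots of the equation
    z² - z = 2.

Bring every term to one side: z² - z - 2 = 0.
Factor: (z + 1)(z - 2) = 0.
So z = -1 or z = 2.

z = -1 or z = 2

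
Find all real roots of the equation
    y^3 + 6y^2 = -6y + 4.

Rearrange: y^3 + 6y^2 + 6y - 4 = 0.
Possible rational roots are divisors of -4. Testing y = -2 gives 0, so (y + 2) is a factor.
Divide: y^3 + 6y^2 + 6y - 4 = (y + 2)(y^2 + 4y - 2).
Apply the quadratic formula to y^2 + 4y - 2 = 0: y = (-4 +/- sqrt(24))/2, i.e. y ~= 0.4495 or y ~= -4.4495.

y = -4.4495 or y = -2 or y = 0.4495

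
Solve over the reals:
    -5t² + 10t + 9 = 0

Discriminant: (10)² − 4·(-5)·9 = 280.
Quadratic formula: t = (-10 ± √280) / (-10).
So t = 1 - √(70)/5 ≈ -0.6733 or t = 1 + √(70)/5 ≈ 2.6733.

t = -0.6733 or t = 2.6733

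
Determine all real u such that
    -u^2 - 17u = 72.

Bring every term to one side: -u^2 - 17u - 72 = 0.
Factor: -1(u + 9)(u + 8) = 0.
So u = -9 or u = -8.

u = -9 or u = -8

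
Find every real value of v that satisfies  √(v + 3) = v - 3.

v = 6

Square both sides: v + 3 = (v - 3)².
Expand and rearrange: v² - 7v + 6 = 0.
Solving gives v = 6 or v = 1.
Check each candidate in the original equation:
  v = 6: √(9) = 3, while v - 3 = 3 — valid.
  v = 1: √(4) = 2, while v - 3 = -2 — extraneous.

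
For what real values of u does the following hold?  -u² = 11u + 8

u = -10.217 or u = -0.783

Rearrange to standard form: -u² - 11u - 8 = 0.
Discriminant: (-11)² − 4·(-1)·(-8) = 89.
Quadratic formula: u = (11 ± √89) / (-2).
So u = -11/2 - √(89)/2 ≈ -10.217 or u = -11/2 + √(89)/2 ≈ -0.783.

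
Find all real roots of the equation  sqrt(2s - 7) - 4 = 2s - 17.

Isolate the radical: sqrt(2s - 7) = 2s - 13.
Square both sides: 2s - 7 = (2s - 13)^2.
Expand and rearrange: 4s^2 - 54s + 176 = 0.
Solving gives s = 8 or s = 5.5.
Check each candidate in the original equation:
  s = 8: sqrt(9) = 3, while 2s - 13 = 3 — valid.
  s = 5.5: sqrt(4) = 2, while 2s - 13 = -2 — extraneous.

s = 8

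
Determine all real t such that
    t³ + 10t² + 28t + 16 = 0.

Possible rational roots are divisors of 16. Testing t = -4 gives 0, so (t + 4) is a factor.
Divide: t³ + 10t² + 28t + 16 = (t + 4)(t² + 6t + 4).
Apply the quadratic formula to t² + 6t + 4 = 0: t = (-6 ± √20)/2, i.e. t ≈ -0.7639 or t ≈ -5.2361.

t = -5.2361 or t = -4 or t = -0.7639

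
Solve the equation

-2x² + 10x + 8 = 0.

Discriminant: (10)² − 4·(-2)·8 = 164.
Quadratic formula: x = (-10 ± √164) / (-4).
So x = 5/2 - √(41)/2 ≈ -0.7016 or x = 5/2 + √(41)/2 ≈ 5.7016.

x = -0.7016 or x = 5.7016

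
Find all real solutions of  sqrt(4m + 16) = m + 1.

Square both sides: 4m + 16 = (m + 1)^2.
Expand and rearrange: m^2 - 2m - 15 = 0.
Solving gives m = 5 or m = -3.
Check each candidate in the original equation:
  m = 5: sqrt(36) = 6, while m + 1 = 6 — valid.
  m = -3: sqrt(4) = 2, while m + 1 = -2 — extraneous.

m = 5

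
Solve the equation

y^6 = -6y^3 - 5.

Let u = y^3. The equation becomes u^2 + 6u + 5 = 0.
Factor: (u + 1)(u + 5) = 0, so u = -1 or u = -5.
y^3 = -1 gives y = -1.
y^3 = -5 gives y = -(5)^(1/3) ~= -1.71.

y = -1.71 or y = -1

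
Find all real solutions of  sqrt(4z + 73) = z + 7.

z = 2

Square both sides: 4z + 73 = (z + 7)^2.
Expand and rearrange: z^2 + 10z - 24 = 0.
Solving gives z = 2 or z = -12.
Check each candidate in the original equation:
  z = 2: sqrt(81) = 9, while z + 7 = 9 — valid.
  z = -12: sqrt(25) = 5, while z + 7 = -5 — extraneous.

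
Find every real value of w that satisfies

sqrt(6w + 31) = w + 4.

Square both sides: 6w + 31 = (w + 4)^2.
Expand and rearrange: w^2 + 2w - 15 = 0.
Solving gives w = 3 or w = -5.
Check each candidate in the original equation:
  w = 3: sqrt(49) = 7, while w + 4 = 7 — valid.
  w = -5: sqrt(1) = 1, while w + 4 = -1 — extraneous.

w = 3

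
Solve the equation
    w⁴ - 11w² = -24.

w = -2.8284 or w = -1.7321 or w = 1.7321 or w = 2.8284

Let u = w². The equation becomes u² - 11u + 24 = 0.
Factor: (u - 3)(u - 8) = 0, so u = 3 or u = 8.
w² = 3 gives w = ±√(3) ≈ ±1.7321.
w² = 8 gives w = ±2·√(2) ≈ ±2.8284.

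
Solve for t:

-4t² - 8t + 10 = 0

Discriminant: (-8)² − 4·(-4)·10 = 224.
Quadratic formula: t = (8 ± √224) / (-8).
So t = -√(14)/2 - 1 ≈ -2.8708 or t = -1 + √(14)/2 ≈ 0.8708.

t = -2.8708 or t = 0.8708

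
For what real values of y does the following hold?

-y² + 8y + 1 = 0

y = -0.1231 or y = 8.1231

Discriminant: (8)² − 4·(-1)·1 = 68.
Quadratic formula: y = (-8 ± √68) / (-2).
So y = 4 - √(17) ≈ -0.1231 or y = 4 + √(17) ≈ 8.1231.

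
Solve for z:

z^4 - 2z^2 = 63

z = -3 or z = 3

Let u = z^2. The equation becomes u^2 - 2u - 63 = 0.
Factor: (u - 9)(u + 7) = 0, so u = 9 or u = -7.
z^2 = 9 gives z = +/-3.
z^2 = -7 < 0 has no real solution.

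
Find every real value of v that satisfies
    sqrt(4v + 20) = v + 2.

Square both sides: 4v + 20 = (v + 2)^2.
Expand and rearrange: v^2 - 16 = 0.
Solving gives v = 4 or v = -4.
Check each candidate in the original equation:
  v = 4: sqrt(36) = 6, while v + 2 = 6 — valid.
  v = -4: sqrt(4) = 2, while v + 2 = -2 — extraneous.

v = 4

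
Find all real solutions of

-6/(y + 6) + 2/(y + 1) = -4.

y = -4.2247 or y = -1.7753

Multiply both sides by (y + 6)(y + 1):
-6(y + 1) + 2(y + 6) = -4(y + 6)(y + 1).
Expand and collect terms: -4y^2 - 24y - 30 = 0.
By the quadratic formula, y = (24 +/- sqrt(96)) / -8, so y ~= -4.2247 or y ~= -1.7753.
Neither value makes a denominator zero (y != -6, y != -1), so both are valid.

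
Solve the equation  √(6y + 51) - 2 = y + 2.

Isolate the radical: √(6y + 51) = y + 4.
Square both sides: 6y + 51 = (y + 4)².
Expand and rearrange: y² + 2y - 35 = 0.
Solving gives y = 5 or y = -7.
Check each candidate in the original equation:
  y = 5: √(81) = 9, while y + 4 = 9 — valid.
  y = -7: √(9) = 3, while y + 4 = -3 — extraneous.

y = 5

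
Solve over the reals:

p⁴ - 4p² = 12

Let u = p². The equation becomes u² - 4u - 12 = 0.
Factor: (u - 6)(u + 2) = 0, so u = 6 or u = -2.
p² = 6 gives p = ±√(6) ≈ ±2.4495.
p² = -2 < 0 has no real solution.

p = -2.4495 or p = 2.4495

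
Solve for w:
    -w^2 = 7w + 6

w = -6 or w = -1

Bring every term to one side: -w^2 - 7w - 6 = 0.
Factor: -1(w + 6)(w + 1) = 0.
So w = -6 or w = -1.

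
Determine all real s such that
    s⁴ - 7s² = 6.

Let u = s². The equation becomes u² - 7u - 6 = 0.
By the quadratic formula, u = 7/2 + √(73)/2 or u = 7/2 - √(73)/2.
s² = 7/2 + √(73)/2 gives s = ±√(7/2 + √(73)/2) ≈ ±2.7878.
s² = 7/2 - √(73)/2 < 0 has no real solution.

s = -2.7878 or s = 2.7878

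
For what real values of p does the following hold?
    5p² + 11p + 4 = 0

p = -1.7403 or p = -0.4597

Discriminant: (11)² − 4·5·4 = 41.
Quadratic formula: p = (-11 ± √41) / 10.
So p = -11/10 + √(41)/10 ≈ -0.4597 or p = -11/10 - √(41)/10 ≈ -1.7403.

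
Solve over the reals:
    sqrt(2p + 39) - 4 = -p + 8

p = 5

Isolate the radical: sqrt(2p + 39) = -p + 12.
Square both sides: 2p + 39 = (-p + 12)^2.
Expand and rearrange: p^2 - 26p + 105 = 0.
Solving gives p = 21 or p = 5.
Check each candidate in the original equation:
  p = 21: sqrt(81) = 9, while -p + 12 = -9 — extraneous.
  p = 5: sqrt(49) = 7, while -p + 12 = 7 — valid.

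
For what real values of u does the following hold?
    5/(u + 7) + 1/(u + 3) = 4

u = -5.8508 or u = -2.6492

Multiply both sides by (u + 7)(u + 3):
5(u + 3) + (u + 7) = 4(u + 7)(u + 3).
Expand and collect terms: 4u² + 34u + 62 = 0.
By the quadratic formula, u = (-34 ± √164) / 8, so u ≈ -2.6492 or u ≈ -5.8508.
Neither value makes a denominator zero (u ≠ -7, u ≠ -3), so both are valid.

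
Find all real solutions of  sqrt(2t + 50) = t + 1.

Square both sides: 2t + 50 = (t + 1)^2.
Expand and rearrange: t^2 - 49 = 0.
Solving gives t = 7 or t = -7.
Check each candidate in the original equation:
  t = 7: sqrt(64) = 8, while t + 1 = 8 — valid.
  t = -7: sqrt(36) = 6, while t + 1 = -6 — extraneous.

t = 7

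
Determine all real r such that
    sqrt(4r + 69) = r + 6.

r = 3

Square both sides: 4r + 69 = (r + 6)^2.
Expand and rearrange: r^2 + 8r - 33 = 0.
Solving gives r = 3 or r = -11.
Check each candidate in the original equation:
  r = 3: sqrt(81) = 9, while r + 6 = 9 — valid.
  r = -11: sqrt(25) = 5, while r + 6 = -5 — extraneous.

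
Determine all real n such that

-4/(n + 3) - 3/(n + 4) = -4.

n = -3.693 or n = -1.557

Multiply both sides by (n + 3)(n + 4):
-4(n + 4) - 3(n + 3) = -4(n + 3)(n + 4).
Expand and collect terms: -4n^2 - 21n - 23 = 0.
By the quadratic formula, n = (21 +/- sqrt(73)) / -8, so n ~= -3.693 or n ~= -1.557.
Neither value makes a denominator zero (n != -3, n != -4), so both are valid.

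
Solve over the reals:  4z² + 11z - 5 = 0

z = -3.1472 or z = 0.3972

Discriminant: (11)² − 4·4·(-5) = 201.
Quadratic formula: z = (-11 ± √201) / 8.
So z = -11/8 + √(201)/8 ≈ 0.3972 or z = -√(201)/8 - 11/8 ≈ -3.1472.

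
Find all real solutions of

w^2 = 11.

Rearrange to standard form: w^2 - 11 = 0.
Discriminant: (0)^2 - 4*1*(-11) = 44.
Quadratic formula: w = (0 +/- sqrt(44)) / 2.
So w = sqrt(11) ~= 3.3166 or w = -sqrt(11) ~= -3.3166.

w = -3.3166 or w = 3.3166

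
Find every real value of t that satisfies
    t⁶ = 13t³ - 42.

t = 1.8171 or t = 1.9129

Let u = t³. The equation becomes u² - 13u + 42 = 0.
Factor: (u - 6)(u - 7) = 0, so u = 6 or u = 7.
t³ = 6 gives t = ∛(6) ≈ 1.8171.
t³ = 7 gives t = ∛(7) ≈ 1.9129.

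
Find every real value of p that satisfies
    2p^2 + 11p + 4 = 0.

Discriminant: (11)^2 - 4*2*4 = 89.
Quadratic formula: p = (-11 +/- sqrt(89)) / 4.
So p = -11/4 + sqrt(89)/4 ~= -0.3915 or p = -11/4 - sqrt(89)/4 ~= -5.1085.

p = -5.1085 or p = -0.3915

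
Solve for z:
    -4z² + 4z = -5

z = -0.7247 or z = 1.7247

Rearrange to standard form: -4z² + 4z + 5 = 0.
Discriminant: (4)² − 4·(-4)·5 = 96.
Quadratic formula: z = (-4 ± √96) / (-8).
So z = 1/2 - √(6)/2 ≈ -0.7247 or z = 1/2 + √(6)/2 ≈ 1.7247.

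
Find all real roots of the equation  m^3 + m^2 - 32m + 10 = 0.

Possible rational roots are divisors of 10. Testing m = 5 gives 0, so (m - 5) is a factor.
Divide: m^3 + m^2 - 32m + 10 = (m - 5)(m^2 + 6m - 2).
Apply the quadratic formula to m^2 + 6m - 2 = 0: m = (-6 +/- sqrt(44))/2, i.e. m ~= 0.3166 or m ~= -6.3166.

m = -6.3166 or m = 0.3166 or m = 5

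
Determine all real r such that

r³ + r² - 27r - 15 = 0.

r = -5.4495 or r = -0.5505 or r = 5

Possible rational roots are divisors of -15. Testing r = 5 gives 0, so (r - 5) is a factor.
Divide: r³ + r² - 27r - 15 = (r - 5)(r² + 6r + 3).
Apply the quadratic formula to r² + 6r + 3 = 0: r = (-6 ± √24)/2, i.e. r ≈ -0.5505 or r ≈ -5.4495.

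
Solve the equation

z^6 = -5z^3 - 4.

Let u = z^3. The equation becomes u^2 + 5u + 4 = 0.
Factor: (u + 4)(u + 1) = 0, so u = -4 or u = -1.
z^3 = -4 gives z = -(4)^(1/3) ~= -1.5874.
z^3 = -1 gives z = -1.

z = -1.5874 or z = -1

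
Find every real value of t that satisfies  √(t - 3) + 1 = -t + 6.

Isolate the radical: √(t - 3) = -t + 5.
Square both sides: t - 3 = (-t + 5)².
Expand and rearrange: t² - 11t + 28 = 0.
Solving gives t = 7 or t = 4.
Check each candidate in the original equation:
  t = 7: √(4) = 2, while -t + 5 = -2 — extraneous.
  t = 4: √(1) = 1, while -t + 5 = 1 — valid.

t = 4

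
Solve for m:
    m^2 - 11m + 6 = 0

Discriminant: (-11)^2 - 4*1*6 = 97.
Quadratic formula: m = (11 +/- sqrt(97)) / 2.
So m = sqrt(97)/2 + 11/2 ~= 10.4244 or m = 11/2 - sqrt(97)/2 ~= 0.5756.

m = 0.5756 or m = 10.4244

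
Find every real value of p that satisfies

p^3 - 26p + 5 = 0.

p = -5.1926 or p = 0.1926 or p = 5

Possible rational roots are divisors of 5. Testing p = 5 gives 0, so (p - 5) is a factor.
Divide: p^3 - 26p + 5 = (p - 5)(p^2 + 5p - 1).
Apply the quadratic formula to p^2 + 5p - 1 = 0: p = (-5 +/- sqrt(29))/2, i.e. p ~= 0.1926 or p ~= -5.1926.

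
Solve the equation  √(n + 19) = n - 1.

Square both sides: n + 19 = (n - 1)².
Expand and rearrange: n² - 3n - 18 = 0.
Solving gives n = 6 or n = -3.
Check each candidate in the original equation:
  n = 6: √(25) = 5, while n - 1 = 5 — valid.
  n = -3: √(16) = 4, while n - 1 = -4 — extraneous.

n = 6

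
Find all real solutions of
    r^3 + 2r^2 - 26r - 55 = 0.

r = -5 or r = -2.1401 or r = 5.1401

Possible rational roots are divisors of -55. Testing r = -5 gives 0, so (r + 5) is a factor.
Divide: r^3 + 2r^2 - 26r - 55 = (r + 5)(r^2 - 3r - 11).
Apply the quadratic formula to r^2 - 3r - 11 = 0: r = (3 +/- sqrt(53))/2, i.e. r ~= 5.1401 or r ~= -2.1401.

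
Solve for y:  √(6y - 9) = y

y = 3

Square both sides: 6y - 9 = (y)².
Expand and rearrange: y² - 6y + 9 = 0.
This gives the repeated root y = 3.
Check in the original equation:
  y = 3: √(9) = 3, while y = 3 — valid.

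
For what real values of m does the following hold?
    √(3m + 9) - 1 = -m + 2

Isolate the radical: √(3m + 9) = -m + 3.
Square both sides: 3m + 9 = (-m + 3)².
Expand and rearrange: m² - 9m = 0.
Solving gives m = 9 or m = 0.
Check each candidate in the original equation:
  m = 9: √(36) = 6, while -m + 3 = -6 — extraneous.
  m = 0: √(9) = 3, while -m + 3 = 3 — valid.

m = 0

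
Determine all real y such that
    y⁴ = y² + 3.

y = -1.5175 or y = 1.5175

Let u = y². The equation becomes u² - u - 3 = 0.
By the quadratic formula, u = 1/2 + √(13)/2 or u = 1/2 - √(13)/2.
y² = 1/2 + √(13)/2 gives y = ±√(1/2 + √(13)/2) ≈ ±1.5175.
y² = 1/2 - √(13)/2 < 0 has no real solution.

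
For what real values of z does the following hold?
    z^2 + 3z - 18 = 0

Factor: (z + 6)(z - 3) = 0.
So z = -6 or z = 3.

z = -6 or z = 3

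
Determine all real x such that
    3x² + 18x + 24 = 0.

x = -4 or x = -2

Factor: 3(x + 2)(x + 4) = 0.
So x = -2 or x = -4.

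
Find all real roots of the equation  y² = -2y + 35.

Bring every term to one side: y² + 2y - 35 = 0.
Factor: (y + 7)(y - 5) = 0.
So y = -7 or y = 5.

y = -7 or y = 5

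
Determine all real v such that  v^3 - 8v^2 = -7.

Rearrange: v^3 - 8v^2 + 7 = 0.
Possible rational roots are divisors of 7. Testing v = 1 gives 0, so (v - 1) is a factor.
Divide: v^3 - 8v^2 + 7 = (v - 1)(v^2 - 7v - 7).
Apply the quadratic formula to v^2 - 7v - 7 = 0: v = (7 +/- sqrt(77))/2, i.e. v ~= 7.8875 or v ~= -0.8875.

v = -0.8875 or v = 1 or v = 7.8875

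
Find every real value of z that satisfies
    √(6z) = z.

z = 0 or z = 6

Square both sides: 6z = (z)².
Expand and rearrange: z² - 6z = 0.
Solving gives z = 6 or z = 0.
Check each candidate in the original equation:
  z = 6: √(36) = 6, while z = 6 — valid.
  z = 0: √(0) = 0, while z = 0 — valid.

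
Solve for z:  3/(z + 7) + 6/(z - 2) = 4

Multiply both sides by (z + 7)(z - 2):
3(z - 2) + 6(z + 7) = 4(z + 7)(z - 2).
Expand and collect terms: 4z² + 11z - 92 = 0.
By the quadratic formula, z = (-11 ± √1593) / 8, so z ≈ 3.6141 or z ≈ -6.3641.
Neither value makes a denominator zero (z ≠ -7, z ≠ 2), so both are valid.

z = -6.3641 or z = 3.6141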